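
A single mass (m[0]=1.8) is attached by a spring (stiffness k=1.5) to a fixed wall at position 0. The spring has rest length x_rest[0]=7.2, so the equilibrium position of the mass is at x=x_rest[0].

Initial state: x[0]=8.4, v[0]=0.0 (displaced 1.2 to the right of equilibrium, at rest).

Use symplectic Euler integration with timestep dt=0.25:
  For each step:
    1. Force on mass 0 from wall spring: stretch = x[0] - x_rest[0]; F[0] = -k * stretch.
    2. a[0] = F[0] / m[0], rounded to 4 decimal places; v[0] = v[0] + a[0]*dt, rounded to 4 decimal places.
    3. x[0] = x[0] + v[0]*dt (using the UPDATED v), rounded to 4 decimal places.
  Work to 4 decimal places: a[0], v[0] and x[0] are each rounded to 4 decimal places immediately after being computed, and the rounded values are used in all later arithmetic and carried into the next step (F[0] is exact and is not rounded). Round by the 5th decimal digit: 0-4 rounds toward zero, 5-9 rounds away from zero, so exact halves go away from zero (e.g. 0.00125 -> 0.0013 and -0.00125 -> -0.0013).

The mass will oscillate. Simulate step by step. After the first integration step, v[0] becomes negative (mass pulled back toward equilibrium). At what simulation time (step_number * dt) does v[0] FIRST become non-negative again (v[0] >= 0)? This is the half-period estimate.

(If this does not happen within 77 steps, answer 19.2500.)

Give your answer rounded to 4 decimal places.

Step 0: x=[8.4000] v=[0.0000]
Step 1: x=[8.3375] v=[-0.2500]
Step 2: x=[8.2158] v=[-0.4870]
Step 3: x=[8.0412] v=[-0.6986]
Step 4: x=[7.8227] v=[-0.8739]
Step 5: x=[7.5718] v=[-1.0036]
Step 6: x=[7.3015] v=[-1.0811]
Step 7: x=[7.0259] v=[-1.1023]
Step 8: x=[6.7594] v=[-1.0660]
Step 9: x=[6.5159] v=[-0.9742]
Step 10: x=[6.3080] v=[-0.8317]
Step 11: x=[6.1465] v=[-0.6459]
Step 12: x=[6.0399] v=[-0.4264]
Step 13: x=[5.9937] v=[-0.1847]
Step 14: x=[6.0104] v=[0.0666]
First v>=0 after going negative at step 14, time=3.5000

Answer: 3.5000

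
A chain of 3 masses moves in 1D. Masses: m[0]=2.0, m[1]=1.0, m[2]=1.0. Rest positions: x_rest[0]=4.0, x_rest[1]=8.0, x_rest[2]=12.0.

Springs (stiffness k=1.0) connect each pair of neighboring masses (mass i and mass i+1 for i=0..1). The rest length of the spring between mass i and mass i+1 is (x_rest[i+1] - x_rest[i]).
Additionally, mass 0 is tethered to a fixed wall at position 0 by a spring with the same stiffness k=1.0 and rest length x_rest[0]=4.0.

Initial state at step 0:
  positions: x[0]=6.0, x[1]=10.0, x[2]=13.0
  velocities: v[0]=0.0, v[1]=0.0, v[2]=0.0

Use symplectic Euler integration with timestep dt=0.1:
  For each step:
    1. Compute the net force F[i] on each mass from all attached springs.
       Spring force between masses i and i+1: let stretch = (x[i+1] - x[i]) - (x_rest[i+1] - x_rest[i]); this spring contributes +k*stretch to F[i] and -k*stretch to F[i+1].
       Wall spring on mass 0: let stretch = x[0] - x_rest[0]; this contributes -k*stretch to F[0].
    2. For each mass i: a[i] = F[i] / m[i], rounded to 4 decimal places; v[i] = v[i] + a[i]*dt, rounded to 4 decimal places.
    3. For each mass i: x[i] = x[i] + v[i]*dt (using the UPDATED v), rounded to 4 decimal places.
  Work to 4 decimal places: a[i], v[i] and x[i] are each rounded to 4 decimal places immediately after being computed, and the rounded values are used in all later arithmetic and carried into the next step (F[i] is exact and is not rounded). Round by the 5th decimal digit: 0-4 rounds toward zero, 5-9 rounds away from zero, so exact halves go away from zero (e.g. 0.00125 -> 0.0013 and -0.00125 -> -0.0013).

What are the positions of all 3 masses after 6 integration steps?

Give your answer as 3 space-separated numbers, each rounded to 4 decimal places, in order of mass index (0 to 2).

Step 0: x=[6.0000 10.0000 13.0000] v=[0.0000 0.0000 0.0000]
Step 1: x=[5.9900 9.9900 13.0100] v=[-0.1000 -0.1000 0.1000]
Step 2: x=[5.9701 9.9702 13.0298] v=[-0.1995 -0.1980 0.1980]
Step 3: x=[5.9403 9.9410 13.0590] v=[-0.2980 -0.2921 0.2920]
Step 4: x=[5.9008 9.9030 13.0970] v=[-0.3950 -0.3804 0.3802]
Step 5: x=[5.8518 9.8569 13.1431] v=[-0.4899 -0.4612 0.4608]
Step 6: x=[5.7936 9.8036 13.1963] v=[-0.5822 -0.5331 0.5322]

Answer: 5.7936 9.8036 13.1963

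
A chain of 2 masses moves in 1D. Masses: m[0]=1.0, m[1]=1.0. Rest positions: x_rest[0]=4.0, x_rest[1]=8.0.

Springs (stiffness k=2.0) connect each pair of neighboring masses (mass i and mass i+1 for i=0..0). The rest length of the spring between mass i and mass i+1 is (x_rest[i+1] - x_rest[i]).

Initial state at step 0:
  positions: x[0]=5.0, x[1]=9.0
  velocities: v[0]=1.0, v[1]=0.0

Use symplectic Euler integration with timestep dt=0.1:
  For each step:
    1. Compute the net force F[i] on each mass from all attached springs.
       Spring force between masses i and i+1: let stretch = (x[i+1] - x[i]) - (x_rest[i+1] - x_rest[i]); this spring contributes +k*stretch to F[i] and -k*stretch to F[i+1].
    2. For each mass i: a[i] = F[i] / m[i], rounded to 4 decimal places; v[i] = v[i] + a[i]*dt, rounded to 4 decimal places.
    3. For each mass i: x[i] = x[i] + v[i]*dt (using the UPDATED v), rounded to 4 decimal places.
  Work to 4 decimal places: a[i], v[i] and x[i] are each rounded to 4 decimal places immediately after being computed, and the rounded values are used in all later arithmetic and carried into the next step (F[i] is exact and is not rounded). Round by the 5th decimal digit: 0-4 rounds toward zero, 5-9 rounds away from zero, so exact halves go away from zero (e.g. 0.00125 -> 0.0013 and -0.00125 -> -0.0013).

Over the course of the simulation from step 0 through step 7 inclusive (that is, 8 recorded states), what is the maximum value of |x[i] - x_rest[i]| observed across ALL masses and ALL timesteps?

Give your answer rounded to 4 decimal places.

Step 0: x=[5.0000 9.0000] v=[1.0000 0.0000]
Step 1: x=[5.1000 9.0000] v=[1.0000 0.0000]
Step 2: x=[5.1980 9.0020] v=[0.9800 0.0200]
Step 3: x=[5.2921 9.0079] v=[0.9408 0.0592]
Step 4: x=[5.3805 9.0195] v=[0.8840 0.1160]
Step 5: x=[5.4617 9.0383] v=[0.8118 0.1882]
Step 6: x=[5.5344 9.0656] v=[0.7271 0.2729]
Step 7: x=[5.5977 9.1023] v=[0.6333 0.3667]
Max displacement = 1.5977

Answer: 1.5977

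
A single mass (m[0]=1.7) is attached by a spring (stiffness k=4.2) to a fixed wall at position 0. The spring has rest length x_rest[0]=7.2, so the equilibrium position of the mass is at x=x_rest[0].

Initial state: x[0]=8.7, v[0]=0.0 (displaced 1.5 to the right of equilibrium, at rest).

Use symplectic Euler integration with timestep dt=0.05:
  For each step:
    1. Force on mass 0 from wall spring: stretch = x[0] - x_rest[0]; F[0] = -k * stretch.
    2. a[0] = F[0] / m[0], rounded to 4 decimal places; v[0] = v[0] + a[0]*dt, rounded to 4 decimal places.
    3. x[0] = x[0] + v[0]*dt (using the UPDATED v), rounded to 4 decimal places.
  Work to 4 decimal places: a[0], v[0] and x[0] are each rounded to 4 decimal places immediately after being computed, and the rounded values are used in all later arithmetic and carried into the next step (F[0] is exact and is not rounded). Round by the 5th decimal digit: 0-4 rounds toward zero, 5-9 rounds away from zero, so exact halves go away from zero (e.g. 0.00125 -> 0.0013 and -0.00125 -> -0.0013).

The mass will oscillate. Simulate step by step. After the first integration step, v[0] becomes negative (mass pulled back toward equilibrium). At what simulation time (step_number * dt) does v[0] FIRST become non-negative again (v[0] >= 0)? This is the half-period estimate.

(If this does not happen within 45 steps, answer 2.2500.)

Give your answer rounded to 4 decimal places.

Step 0: x=[8.7000] v=[0.0000]
Step 1: x=[8.6907] v=[-0.1853]
Step 2: x=[8.6722] v=[-0.3694]
Step 3: x=[8.6446] v=[-0.5513]
Step 4: x=[8.6081] v=[-0.7298]
Step 5: x=[8.5629] v=[-0.9037]
Step 6: x=[8.5093] v=[-1.0721]
Step 7: x=[8.4476] v=[-1.2338]
Step 8: x=[8.3782] v=[-1.3879]
Step 9: x=[8.3015] v=[-1.5334]
Step 10: x=[8.2180] v=[-1.6695]
Step 11: x=[8.1282] v=[-1.7953]
Step 12: x=[8.0327] v=[-1.9100]
Step 13: x=[7.9321] v=[-2.0129]
Step 14: x=[7.8269] v=[-2.1033]
Step 15: x=[7.7179] v=[-2.1807]
Step 16: x=[7.6057] v=[-2.2447]
Step 17: x=[7.4910] v=[-2.2948]
Step 18: x=[7.3745] v=[-2.3307]
Step 19: x=[7.2569] v=[-2.3523]
Step 20: x=[7.1389] v=[-2.3593]
Step 21: x=[7.0213] v=[-2.3518]
Step 22: x=[6.9048] v=[-2.3297]
Step 23: x=[6.7901] v=[-2.2932]
Step 24: x=[6.6780] v=[-2.2426]
Step 25: x=[6.5691] v=[-2.1781]
Step 26: x=[6.4641] v=[-2.1002]
Step 27: x=[6.3636] v=[-2.0093]
Step 28: x=[6.2683] v=[-1.9060]
Step 29: x=[6.1788] v=[-1.7909]
Step 30: x=[6.0956] v=[-1.6648]
Step 31: x=[6.0192] v=[-1.5284]
Step 32: x=[5.9501] v=[-1.3825]
Step 33: x=[5.8887] v=[-1.2281]
Step 34: x=[5.8354] v=[-1.0661]
Step 35: x=[5.7905] v=[-0.8975]
Step 36: x=[5.7543] v=[-0.7234]
Step 37: x=[5.7271] v=[-0.5448]
Step 38: x=[5.7090] v=[-0.3629]
Step 39: x=[5.7001] v=[-0.1787]
Step 40: x=[5.7004] v=[0.0066]
First v>=0 after going negative at step 40, time=2.0000

Answer: 2.0000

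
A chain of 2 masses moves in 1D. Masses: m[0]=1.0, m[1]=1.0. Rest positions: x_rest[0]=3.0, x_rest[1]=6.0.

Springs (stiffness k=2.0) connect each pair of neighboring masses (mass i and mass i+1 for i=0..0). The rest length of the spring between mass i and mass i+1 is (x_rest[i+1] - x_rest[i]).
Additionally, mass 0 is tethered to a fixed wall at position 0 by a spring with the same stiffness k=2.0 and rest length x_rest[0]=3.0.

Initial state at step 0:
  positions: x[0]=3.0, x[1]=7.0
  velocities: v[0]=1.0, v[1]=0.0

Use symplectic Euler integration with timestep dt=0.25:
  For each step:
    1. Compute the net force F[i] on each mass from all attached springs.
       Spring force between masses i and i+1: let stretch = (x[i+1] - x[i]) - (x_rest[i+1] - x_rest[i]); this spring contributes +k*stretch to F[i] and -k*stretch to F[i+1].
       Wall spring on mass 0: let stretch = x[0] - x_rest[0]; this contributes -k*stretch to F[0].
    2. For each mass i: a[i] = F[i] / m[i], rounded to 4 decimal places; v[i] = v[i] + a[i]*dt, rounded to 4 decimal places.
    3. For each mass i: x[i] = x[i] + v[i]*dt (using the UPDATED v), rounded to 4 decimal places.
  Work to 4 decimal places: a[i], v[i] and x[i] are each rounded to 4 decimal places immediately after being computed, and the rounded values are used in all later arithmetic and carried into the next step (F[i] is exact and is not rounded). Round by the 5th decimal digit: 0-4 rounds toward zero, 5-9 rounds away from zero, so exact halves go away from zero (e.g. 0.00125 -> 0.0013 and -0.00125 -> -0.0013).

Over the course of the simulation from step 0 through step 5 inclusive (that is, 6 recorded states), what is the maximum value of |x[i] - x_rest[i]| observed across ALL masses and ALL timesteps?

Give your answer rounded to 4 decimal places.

Step 0: x=[3.0000 7.0000] v=[1.0000 0.0000]
Step 1: x=[3.3750 6.8750] v=[1.5000 -0.5000]
Step 2: x=[3.7656 6.6875] v=[1.5625 -0.7500]
Step 3: x=[4.0508 6.5098] v=[1.1407 -0.7110]
Step 4: x=[4.1370 6.3997] v=[0.3448 -0.4405]
Step 5: x=[3.9889 6.3817] v=[-0.5924 -0.0719]
Max displacement = 1.1370

Answer: 1.1370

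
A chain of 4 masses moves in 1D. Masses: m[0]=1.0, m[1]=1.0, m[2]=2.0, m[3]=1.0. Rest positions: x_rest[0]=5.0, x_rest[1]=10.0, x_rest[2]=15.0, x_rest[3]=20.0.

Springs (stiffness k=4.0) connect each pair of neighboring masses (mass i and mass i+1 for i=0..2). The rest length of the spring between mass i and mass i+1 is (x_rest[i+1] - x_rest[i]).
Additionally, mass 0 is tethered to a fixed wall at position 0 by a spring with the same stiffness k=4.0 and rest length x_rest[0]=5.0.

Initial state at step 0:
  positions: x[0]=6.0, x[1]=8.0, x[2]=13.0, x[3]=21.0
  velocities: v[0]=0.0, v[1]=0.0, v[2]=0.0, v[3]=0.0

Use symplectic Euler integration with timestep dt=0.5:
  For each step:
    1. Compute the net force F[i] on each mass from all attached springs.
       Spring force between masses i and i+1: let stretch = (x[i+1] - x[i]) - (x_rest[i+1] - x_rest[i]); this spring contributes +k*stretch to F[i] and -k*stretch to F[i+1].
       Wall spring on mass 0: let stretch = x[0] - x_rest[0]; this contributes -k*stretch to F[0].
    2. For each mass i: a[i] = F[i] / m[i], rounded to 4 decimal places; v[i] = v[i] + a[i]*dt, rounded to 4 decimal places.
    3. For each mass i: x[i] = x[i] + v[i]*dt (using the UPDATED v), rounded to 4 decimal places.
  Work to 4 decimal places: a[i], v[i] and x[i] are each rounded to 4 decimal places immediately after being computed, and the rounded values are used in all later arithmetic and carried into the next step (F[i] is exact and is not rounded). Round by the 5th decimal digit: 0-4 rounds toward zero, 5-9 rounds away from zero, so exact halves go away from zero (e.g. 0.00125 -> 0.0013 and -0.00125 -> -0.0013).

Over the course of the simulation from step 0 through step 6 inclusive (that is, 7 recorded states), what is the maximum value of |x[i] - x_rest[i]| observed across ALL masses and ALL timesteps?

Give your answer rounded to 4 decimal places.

Answer: 3.5000

Derivation:
Step 0: x=[6.0000 8.0000 13.0000 21.0000] v=[0.0000 0.0000 0.0000 0.0000]
Step 1: x=[2.0000 11.0000 14.5000 18.0000] v=[-8.0000 6.0000 3.0000 -6.0000]
Step 2: x=[5.0000 8.5000 16.0000 16.5000] v=[6.0000 -5.0000 3.0000 -3.0000]
Step 3: x=[6.5000 10.0000 14.0000 19.5000] v=[3.0000 3.0000 -4.0000 6.0000]
Step 4: x=[5.0000 12.0000 12.7500 22.0000] v=[-3.0000 4.0000 -2.5000 5.0000]
Step 5: x=[5.5000 7.7500 15.7500 20.2500] v=[1.0000 -8.5000 6.0000 -3.5000]
Step 6: x=[2.7500 9.2500 17.0000 19.0000] v=[-5.5000 3.0000 2.5000 -2.5000]
Max displacement = 3.5000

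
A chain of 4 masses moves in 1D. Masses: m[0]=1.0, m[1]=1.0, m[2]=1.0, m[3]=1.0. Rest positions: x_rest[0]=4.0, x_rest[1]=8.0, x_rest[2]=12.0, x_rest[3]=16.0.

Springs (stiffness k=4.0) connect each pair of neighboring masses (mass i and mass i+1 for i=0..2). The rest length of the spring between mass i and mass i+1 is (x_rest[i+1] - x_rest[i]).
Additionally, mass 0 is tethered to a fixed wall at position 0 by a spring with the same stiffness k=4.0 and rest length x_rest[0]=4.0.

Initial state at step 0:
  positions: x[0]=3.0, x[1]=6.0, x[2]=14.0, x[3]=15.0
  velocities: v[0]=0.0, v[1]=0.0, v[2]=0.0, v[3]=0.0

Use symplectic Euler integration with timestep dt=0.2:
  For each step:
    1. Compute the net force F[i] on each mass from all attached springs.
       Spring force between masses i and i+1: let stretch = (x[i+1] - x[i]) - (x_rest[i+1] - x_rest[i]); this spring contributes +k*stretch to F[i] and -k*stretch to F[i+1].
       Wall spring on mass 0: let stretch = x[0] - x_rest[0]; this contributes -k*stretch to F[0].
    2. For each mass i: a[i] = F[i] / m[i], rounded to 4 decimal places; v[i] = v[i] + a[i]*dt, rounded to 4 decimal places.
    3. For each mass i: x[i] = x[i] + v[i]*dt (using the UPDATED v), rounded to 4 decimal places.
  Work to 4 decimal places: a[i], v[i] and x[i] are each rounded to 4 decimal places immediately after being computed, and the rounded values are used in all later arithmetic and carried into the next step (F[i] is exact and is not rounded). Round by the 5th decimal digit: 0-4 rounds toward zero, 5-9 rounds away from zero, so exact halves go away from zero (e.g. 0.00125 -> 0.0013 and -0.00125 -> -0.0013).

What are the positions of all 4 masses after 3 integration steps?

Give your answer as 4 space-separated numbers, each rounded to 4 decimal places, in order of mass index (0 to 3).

Answer: 3.5294 8.8739 9.8052 16.7311

Derivation:
Step 0: x=[3.0000 6.0000 14.0000 15.0000] v=[0.0000 0.0000 0.0000 0.0000]
Step 1: x=[3.0000 6.8000 12.8800 15.4800] v=[0.0000 4.0000 -5.6000 2.4000]
Step 2: x=[3.1280 7.9648 11.2032 16.1840] v=[0.6400 5.8240 -8.3840 3.5200]
Step 3: x=[3.5294 8.8739 9.8052 16.7311] v=[2.0070 4.5453 -6.9901 2.7354]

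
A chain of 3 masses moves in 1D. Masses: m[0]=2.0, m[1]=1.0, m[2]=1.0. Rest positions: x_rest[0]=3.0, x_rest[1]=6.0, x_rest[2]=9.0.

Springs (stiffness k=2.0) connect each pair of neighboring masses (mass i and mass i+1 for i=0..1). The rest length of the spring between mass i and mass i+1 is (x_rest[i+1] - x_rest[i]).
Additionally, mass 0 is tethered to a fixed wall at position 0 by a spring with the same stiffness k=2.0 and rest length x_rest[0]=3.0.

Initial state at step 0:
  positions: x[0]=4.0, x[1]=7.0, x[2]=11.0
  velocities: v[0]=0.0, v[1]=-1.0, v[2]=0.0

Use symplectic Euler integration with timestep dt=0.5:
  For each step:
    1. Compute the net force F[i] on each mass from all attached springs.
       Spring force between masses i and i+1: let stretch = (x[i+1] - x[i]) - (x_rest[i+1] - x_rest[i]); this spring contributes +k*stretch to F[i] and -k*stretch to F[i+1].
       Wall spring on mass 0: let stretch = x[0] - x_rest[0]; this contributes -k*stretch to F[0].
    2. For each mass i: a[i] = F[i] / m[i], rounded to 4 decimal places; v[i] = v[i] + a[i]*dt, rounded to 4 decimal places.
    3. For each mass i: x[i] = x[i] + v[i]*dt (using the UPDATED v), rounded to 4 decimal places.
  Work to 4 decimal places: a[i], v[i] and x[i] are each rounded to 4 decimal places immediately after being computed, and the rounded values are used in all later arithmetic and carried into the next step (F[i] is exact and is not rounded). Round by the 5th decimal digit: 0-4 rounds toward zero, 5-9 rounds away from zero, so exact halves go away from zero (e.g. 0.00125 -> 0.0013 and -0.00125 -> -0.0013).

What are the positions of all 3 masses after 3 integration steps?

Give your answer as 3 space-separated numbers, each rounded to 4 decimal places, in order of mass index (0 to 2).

Step 0: x=[4.0000 7.0000 11.0000] v=[0.0000 -1.0000 0.0000]
Step 1: x=[3.7500 7.0000 10.5000] v=[-0.5000 0.0000 -1.0000]
Step 2: x=[3.3750 7.1250 9.7500] v=[-0.7500 0.2500 -1.5000]
Step 3: x=[3.0938 6.6875 9.1875] v=[-0.5625 -0.8750 -1.1250]

Answer: 3.0938 6.6875 9.1875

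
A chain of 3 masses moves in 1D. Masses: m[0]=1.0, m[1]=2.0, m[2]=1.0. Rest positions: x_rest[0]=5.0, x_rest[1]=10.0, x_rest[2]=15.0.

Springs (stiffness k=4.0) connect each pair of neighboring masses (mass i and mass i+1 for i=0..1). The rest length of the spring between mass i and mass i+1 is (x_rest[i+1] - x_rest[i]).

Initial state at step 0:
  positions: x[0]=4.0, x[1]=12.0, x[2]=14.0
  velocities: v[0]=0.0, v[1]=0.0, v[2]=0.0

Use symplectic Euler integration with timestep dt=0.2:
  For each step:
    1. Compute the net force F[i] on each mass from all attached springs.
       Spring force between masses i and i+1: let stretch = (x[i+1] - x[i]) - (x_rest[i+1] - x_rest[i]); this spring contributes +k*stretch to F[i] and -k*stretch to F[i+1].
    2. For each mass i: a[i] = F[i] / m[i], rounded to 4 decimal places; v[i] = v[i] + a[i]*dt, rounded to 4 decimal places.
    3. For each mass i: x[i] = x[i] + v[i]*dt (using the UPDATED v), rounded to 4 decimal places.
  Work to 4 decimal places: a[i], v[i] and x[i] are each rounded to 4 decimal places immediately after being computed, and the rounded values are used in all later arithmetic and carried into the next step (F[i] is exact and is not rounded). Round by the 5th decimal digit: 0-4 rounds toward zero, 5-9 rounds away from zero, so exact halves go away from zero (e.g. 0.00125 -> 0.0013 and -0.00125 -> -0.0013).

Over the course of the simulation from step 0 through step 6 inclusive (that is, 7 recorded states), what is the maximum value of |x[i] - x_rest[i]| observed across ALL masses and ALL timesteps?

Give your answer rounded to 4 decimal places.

Step 0: x=[4.0000 12.0000 14.0000] v=[0.0000 0.0000 0.0000]
Step 1: x=[4.4800 11.5200 14.4800] v=[2.4000 -2.4000 2.4000]
Step 2: x=[5.2864 10.7136 15.2864] v=[4.0320 -4.0320 4.0320]
Step 3: x=[6.1612 9.8388 16.1612] v=[4.3738 -4.3738 4.3738]
Step 4: x=[6.8244 9.1756 16.8244] v=[3.3159 -3.3159 3.3159]
Step 5: x=[7.0638 8.9362 17.0638] v=[1.1969 -1.1969 1.1969]
Step 6: x=[6.8028 9.1972 16.8028] v=[-1.3052 1.3052 -1.3052]
Max displacement = 2.0638

Answer: 2.0638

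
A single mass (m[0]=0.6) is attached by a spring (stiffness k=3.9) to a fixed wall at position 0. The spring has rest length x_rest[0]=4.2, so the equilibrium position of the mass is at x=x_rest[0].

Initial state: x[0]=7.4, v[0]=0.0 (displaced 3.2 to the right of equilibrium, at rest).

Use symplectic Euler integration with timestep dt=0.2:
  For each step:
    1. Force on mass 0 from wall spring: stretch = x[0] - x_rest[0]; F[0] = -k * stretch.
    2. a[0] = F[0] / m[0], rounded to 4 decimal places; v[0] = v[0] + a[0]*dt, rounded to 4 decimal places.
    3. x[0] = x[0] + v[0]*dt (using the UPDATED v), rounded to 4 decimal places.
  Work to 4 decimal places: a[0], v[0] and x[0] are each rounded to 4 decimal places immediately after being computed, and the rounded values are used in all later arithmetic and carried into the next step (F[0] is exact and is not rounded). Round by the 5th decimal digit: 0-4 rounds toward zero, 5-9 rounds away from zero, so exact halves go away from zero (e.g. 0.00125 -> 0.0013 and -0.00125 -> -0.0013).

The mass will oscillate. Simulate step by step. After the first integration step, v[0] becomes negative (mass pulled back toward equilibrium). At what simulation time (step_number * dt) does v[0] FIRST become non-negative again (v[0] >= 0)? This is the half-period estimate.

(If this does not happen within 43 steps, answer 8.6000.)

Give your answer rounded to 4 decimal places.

Step 0: x=[7.4000] v=[0.0000]
Step 1: x=[6.5680] v=[-4.1600]
Step 2: x=[5.1203] v=[-7.2384]
Step 3: x=[3.4333] v=[-8.4348]
Step 4: x=[1.9457] v=[-7.4381]
Step 5: x=[1.0442] v=[-4.5075]
Step 6: x=[0.9632] v=[-0.4050]
Step 7: x=[1.7238] v=[3.8028]
First v>=0 after going negative at step 7, time=1.4000

Answer: 1.4000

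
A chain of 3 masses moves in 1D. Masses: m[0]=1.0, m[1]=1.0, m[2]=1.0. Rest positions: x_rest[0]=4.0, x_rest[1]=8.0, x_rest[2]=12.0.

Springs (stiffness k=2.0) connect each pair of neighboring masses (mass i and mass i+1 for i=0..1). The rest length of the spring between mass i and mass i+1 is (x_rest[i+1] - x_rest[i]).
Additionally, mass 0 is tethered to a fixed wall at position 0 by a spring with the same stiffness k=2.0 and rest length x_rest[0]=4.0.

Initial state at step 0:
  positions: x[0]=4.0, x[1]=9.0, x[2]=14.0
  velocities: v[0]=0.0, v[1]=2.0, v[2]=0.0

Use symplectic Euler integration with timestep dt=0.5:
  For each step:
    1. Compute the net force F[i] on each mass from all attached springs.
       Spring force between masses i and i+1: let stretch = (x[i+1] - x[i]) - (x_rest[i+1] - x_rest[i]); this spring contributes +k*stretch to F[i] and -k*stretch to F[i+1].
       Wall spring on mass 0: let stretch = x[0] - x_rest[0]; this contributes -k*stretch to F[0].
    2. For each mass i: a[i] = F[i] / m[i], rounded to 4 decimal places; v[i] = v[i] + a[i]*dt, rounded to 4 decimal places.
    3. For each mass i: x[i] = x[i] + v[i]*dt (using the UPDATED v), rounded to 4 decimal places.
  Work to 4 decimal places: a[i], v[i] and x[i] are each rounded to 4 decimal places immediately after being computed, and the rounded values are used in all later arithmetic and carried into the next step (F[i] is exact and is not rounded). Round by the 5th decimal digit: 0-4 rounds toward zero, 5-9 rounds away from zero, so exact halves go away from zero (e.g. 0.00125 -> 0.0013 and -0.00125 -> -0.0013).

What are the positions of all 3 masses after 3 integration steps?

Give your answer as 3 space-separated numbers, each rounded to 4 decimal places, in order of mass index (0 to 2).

Answer: 6.0000 9.3750 13.3750

Derivation:
Step 0: x=[4.0000 9.0000 14.0000] v=[0.0000 2.0000 0.0000]
Step 1: x=[4.5000 10.0000 13.5000] v=[1.0000 2.0000 -1.0000]
Step 2: x=[5.5000 10.0000 13.2500] v=[2.0000 0.0000 -0.5000]
Step 3: x=[6.0000 9.3750 13.3750] v=[1.0000 -1.2500 0.2500]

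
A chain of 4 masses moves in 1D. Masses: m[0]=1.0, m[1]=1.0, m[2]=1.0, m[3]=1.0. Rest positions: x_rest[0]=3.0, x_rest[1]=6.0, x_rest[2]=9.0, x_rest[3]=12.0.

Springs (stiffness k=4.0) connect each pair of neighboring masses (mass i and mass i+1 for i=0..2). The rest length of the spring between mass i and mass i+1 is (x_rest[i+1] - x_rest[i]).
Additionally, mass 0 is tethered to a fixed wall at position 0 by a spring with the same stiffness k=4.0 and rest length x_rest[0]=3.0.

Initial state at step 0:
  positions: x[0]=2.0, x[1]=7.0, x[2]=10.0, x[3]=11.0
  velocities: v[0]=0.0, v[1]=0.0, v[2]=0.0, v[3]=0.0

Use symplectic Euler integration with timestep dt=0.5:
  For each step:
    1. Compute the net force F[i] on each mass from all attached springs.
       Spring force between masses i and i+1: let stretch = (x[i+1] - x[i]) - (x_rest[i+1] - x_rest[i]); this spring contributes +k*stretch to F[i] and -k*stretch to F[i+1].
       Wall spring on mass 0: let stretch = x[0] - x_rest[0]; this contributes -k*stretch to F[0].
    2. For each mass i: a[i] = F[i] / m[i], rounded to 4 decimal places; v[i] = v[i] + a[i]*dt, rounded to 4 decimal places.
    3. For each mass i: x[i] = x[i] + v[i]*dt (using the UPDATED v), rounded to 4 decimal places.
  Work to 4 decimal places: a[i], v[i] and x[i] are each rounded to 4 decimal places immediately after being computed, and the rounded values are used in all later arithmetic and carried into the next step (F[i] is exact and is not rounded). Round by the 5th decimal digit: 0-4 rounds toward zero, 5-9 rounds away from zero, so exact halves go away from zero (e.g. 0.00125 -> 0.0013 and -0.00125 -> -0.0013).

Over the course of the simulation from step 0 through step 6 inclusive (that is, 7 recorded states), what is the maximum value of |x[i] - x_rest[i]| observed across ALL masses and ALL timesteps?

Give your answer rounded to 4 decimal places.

Answer: 2.0000

Derivation:
Step 0: x=[2.0000 7.0000 10.0000 11.0000] v=[0.0000 0.0000 0.0000 0.0000]
Step 1: x=[5.0000 5.0000 8.0000 13.0000] v=[6.0000 -4.0000 -4.0000 4.0000]
Step 2: x=[3.0000 6.0000 8.0000 13.0000] v=[-4.0000 2.0000 0.0000 0.0000]
Step 3: x=[1.0000 6.0000 11.0000 11.0000] v=[-4.0000 0.0000 6.0000 -4.0000]
Step 4: x=[3.0000 6.0000 9.0000 12.0000] v=[4.0000 0.0000 -4.0000 2.0000]
Step 5: x=[5.0000 6.0000 7.0000 13.0000] v=[4.0000 0.0000 -4.0000 2.0000]
Step 6: x=[3.0000 6.0000 10.0000 11.0000] v=[-4.0000 0.0000 6.0000 -4.0000]
Max displacement = 2.0000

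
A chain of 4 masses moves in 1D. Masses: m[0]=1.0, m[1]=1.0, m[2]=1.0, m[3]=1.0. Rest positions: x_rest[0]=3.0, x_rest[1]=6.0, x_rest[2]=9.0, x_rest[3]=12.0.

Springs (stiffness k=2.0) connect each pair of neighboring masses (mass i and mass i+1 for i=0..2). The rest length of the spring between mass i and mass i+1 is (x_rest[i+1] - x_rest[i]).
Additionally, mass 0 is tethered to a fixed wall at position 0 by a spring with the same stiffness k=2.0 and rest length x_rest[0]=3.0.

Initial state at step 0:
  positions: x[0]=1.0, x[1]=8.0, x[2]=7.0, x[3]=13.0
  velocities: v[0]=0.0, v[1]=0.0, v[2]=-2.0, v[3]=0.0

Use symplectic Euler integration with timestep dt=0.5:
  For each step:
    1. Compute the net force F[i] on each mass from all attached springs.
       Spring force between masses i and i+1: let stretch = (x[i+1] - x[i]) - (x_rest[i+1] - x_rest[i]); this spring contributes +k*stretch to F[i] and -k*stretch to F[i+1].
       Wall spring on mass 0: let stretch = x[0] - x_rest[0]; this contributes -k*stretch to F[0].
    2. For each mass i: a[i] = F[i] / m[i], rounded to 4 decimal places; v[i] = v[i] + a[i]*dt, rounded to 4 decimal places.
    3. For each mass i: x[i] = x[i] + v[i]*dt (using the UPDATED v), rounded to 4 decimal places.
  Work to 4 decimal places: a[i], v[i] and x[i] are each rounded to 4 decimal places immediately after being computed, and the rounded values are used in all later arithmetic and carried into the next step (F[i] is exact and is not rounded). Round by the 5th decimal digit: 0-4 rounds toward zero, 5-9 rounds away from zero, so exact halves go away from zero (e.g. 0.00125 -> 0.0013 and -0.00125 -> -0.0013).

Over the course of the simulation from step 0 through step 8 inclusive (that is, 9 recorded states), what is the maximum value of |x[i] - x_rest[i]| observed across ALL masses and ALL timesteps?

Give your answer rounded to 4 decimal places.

Answer: 3.9375

Derivation:
Step 0: x=[1.0000 8.0000 7.0000 13.0000] v=[0.0000 0.0000 -2.0000 0.0000]
Step 1: x=[4.0000 4.0000 9.5000 11.5000] v=[6.0000 -8.0000 5.0000 -3.0000]
Step 2: x=[5.0000 2.7500 10.2500 10.5000] v=[2.0000 -2.5000 1.5000 -2.0000]
Step 3: x=[2.3750 6.3750 7.3750 10.8750] v=[-5.2500 7.2500 -5.7500 0.7500]
Step 4: x=[0.5625 8.5000 5.7500 11.0000] v=[-3.6250 4.2500 -3.2500 0.2500]
Step 5: x=[2.4375 5.2813 8.1250 10.0000] v=[3.7500 -6.4375 4.7500 -2.0000]
Step 6: x=[4.5157 2.0625 10.0157 9.5625] v=[4.1563 -6.4376 3.7813 -0.8750]
Step 7: x=[3.1094 4.0469 7.7032 10.8516] v=[-2.8126 3.9688 -4.6251 2.5782]
Step 8: x=[0.6172 7.3907 5.1367 12.0665] v=[-4.9845 6.6876 -5.1330 2.4298]
Max displacement = 3.9375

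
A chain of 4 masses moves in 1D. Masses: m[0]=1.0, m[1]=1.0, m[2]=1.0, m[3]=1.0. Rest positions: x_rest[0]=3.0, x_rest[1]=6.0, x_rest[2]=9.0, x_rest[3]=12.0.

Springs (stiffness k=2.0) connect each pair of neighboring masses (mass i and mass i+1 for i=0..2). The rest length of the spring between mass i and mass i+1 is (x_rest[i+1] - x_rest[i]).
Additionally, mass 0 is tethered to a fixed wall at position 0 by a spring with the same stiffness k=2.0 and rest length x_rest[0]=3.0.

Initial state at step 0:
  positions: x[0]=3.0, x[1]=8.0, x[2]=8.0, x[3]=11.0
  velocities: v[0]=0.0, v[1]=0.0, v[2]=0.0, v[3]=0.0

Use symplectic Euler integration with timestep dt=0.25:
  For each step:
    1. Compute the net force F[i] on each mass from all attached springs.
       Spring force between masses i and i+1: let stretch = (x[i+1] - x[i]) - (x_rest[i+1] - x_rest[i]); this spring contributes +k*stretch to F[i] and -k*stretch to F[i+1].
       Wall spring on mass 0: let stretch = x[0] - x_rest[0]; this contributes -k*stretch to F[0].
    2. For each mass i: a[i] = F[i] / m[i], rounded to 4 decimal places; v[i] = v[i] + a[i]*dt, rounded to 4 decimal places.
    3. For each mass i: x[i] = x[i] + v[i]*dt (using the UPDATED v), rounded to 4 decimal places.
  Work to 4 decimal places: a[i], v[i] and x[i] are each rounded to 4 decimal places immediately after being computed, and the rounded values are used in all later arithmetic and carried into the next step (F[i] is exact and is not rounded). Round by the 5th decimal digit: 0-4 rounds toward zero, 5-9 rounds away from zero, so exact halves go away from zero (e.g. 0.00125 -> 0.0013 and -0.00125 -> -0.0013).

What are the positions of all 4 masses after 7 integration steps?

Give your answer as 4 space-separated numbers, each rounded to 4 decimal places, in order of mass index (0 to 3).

Step 0: x=[3.0000 8.0000 8.0000 11.0000] v=[0.0000 0.0000 0.0000 0.0000]
Step 1: x=[3.2500 7.3750 8.3750 11.0000] v=[1.0000 -2.5000 1.5000 0.0000]
Step 2: x=[3.6094 6.3594 8.9531 11.0469] v=[1.4375 -4.0625 2.3125 0.1875]
Step 3: x=[3.8614 5.3242 9.4688 11.2071] v=[1.0078 -4.1407 2.0626 0.6406]
Step 4: x=[3.8135 4.6243 9.6837 11.5250] v=[-0.1915 -2.7998 0.8595 1.2715]
Step 5: x=[3.3903 4.4554 9.4963 11.9877] v=[-1.6929 -0.6755 -0.7496 1.8509]
Step 6: x=[2.6764 4.7835 8.9902 12.5140] v=[-2.8555 1.3124 -2.0244 2.1052]
Step 7: x=[1.8914 5.3741 8.3987 12.9748] v=[-3.1402 2.3622 -2.3659 1.8433]

Answer: 1.8914 5.3741 8.3987 12.9748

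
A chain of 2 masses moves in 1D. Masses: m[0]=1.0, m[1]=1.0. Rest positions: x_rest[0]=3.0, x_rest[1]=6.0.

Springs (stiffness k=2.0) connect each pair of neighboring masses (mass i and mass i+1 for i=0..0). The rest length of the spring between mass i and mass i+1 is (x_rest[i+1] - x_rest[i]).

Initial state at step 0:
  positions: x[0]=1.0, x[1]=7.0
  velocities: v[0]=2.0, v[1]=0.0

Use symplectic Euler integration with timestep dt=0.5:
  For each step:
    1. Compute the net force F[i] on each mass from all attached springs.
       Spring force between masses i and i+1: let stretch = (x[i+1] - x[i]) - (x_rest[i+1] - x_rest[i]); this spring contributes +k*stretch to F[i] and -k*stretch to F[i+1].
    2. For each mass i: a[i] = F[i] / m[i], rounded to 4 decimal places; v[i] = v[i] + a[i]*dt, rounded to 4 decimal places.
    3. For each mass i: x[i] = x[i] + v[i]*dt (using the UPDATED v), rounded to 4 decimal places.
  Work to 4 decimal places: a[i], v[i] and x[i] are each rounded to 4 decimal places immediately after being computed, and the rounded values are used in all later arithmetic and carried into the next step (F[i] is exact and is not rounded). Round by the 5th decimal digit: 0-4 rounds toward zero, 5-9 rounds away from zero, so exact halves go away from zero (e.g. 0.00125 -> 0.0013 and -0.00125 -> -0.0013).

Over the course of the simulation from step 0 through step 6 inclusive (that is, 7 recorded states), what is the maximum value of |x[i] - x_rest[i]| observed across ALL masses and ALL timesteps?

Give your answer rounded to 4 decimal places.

Answer: 4.0000

Derivation:
Step 0: x=[1.0000 7.0000] v=[2.0000 0.0000]
Step 1: x=[3.5000 5.5000] v=[5.0000 -3.0000]
Step 2: x=[5.5000 4.5000] v=[4.0000 -2.0000]
Step 3: x=[5.5000 5.5000] v=[0.0000 2.0000]
Step 4: x=[4.0000 8.0000] v=[-3.0000 5.0000]
Step 5: x=[3.0000 10.0000] v=[-2.0000 4.0000]
Step 6: x=[4.0000 10.0000] v=[2.0000 0.0000]
Max displacement = 4.0000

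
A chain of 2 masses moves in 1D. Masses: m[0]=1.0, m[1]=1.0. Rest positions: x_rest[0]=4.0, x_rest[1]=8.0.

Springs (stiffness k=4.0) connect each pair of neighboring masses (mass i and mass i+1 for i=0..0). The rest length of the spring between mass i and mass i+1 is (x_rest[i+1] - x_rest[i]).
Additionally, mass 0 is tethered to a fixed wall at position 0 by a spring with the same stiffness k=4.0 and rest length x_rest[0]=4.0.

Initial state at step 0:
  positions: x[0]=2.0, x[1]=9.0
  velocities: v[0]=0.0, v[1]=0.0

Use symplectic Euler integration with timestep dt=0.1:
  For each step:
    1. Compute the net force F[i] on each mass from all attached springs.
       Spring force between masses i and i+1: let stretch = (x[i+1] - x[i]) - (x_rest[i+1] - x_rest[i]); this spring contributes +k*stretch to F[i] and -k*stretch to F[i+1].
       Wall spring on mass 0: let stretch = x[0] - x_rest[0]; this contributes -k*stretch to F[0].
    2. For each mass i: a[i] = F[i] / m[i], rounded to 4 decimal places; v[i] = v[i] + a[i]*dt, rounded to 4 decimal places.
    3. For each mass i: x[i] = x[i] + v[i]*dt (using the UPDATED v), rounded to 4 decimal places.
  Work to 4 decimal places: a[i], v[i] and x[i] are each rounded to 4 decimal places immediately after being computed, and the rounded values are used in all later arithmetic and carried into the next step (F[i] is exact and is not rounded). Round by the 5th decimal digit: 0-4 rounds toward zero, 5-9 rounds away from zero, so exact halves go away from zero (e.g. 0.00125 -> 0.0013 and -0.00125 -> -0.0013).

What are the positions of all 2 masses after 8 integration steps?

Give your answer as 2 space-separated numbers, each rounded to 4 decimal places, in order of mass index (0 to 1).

Answer: 5.7311 6.8128

Derivation:
Step 0: x=[2.0000 9.0000] v=[0.0000 0.0000]
Step 1: x=[2.2000 8.8800] v=[2.0000 -1.2000]
Step 2: x=[2.5792 8.6528] v=[3.7920 -2.2720]
Step 3: x=[3.0982 8.3427] v=[5.1898 -3.1014]
Step 4: x=[3.7030 7.9828] v=[6.0483 -3.5992]
Step 5: x=[4.3309 7.6117] v=[6.2790 -3.7111]
Step 6: x=[4.9168 7.2694] v=[5.8590 -3.4234]
Step 7: x=[5.4001 6.9930] v=[4.8333 -2.7644]
Step 8: x=[5.7311 6.8128] v=[3.3104 -1.8016]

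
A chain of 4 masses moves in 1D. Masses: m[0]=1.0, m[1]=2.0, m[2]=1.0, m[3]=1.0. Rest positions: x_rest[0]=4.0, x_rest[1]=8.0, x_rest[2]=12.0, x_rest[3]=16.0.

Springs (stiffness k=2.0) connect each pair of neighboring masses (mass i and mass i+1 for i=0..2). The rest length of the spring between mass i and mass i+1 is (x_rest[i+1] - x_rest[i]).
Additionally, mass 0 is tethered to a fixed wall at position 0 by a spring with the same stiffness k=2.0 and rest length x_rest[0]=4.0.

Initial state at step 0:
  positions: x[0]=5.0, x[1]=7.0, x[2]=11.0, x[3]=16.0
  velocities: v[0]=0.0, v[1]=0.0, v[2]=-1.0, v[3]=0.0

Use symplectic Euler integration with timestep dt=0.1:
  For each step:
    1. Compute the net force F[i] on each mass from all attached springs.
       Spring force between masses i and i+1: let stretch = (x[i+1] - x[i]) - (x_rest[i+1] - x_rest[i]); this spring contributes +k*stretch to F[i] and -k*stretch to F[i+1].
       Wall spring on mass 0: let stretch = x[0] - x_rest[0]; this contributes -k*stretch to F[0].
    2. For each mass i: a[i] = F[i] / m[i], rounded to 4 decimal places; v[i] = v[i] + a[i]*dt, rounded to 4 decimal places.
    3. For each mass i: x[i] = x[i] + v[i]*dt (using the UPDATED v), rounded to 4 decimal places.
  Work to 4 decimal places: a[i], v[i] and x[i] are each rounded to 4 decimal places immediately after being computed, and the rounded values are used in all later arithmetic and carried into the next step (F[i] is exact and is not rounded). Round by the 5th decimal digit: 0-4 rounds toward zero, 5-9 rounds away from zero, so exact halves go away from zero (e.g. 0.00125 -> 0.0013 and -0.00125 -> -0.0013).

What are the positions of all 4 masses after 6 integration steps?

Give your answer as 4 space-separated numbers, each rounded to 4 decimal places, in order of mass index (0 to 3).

Step 0: x=[5.0000 7.0000 11.0000 16.0000] v=[0.0000 0.0000 -1.0000 0.0000]
Step 1: x=[4.9400 7.0200 10.9200 15.9800] v=[-0.6000 0.2000 -0.8000 -0.2000]
Step 2: x=[4.8228 7.0582 10.8632 15.9388] v=[-1.1720 0.3820 -0.5680 -0.4120]
Step 3: x=[4.6539 7.1121 10.8318 15.8761] v=[-1.6895 0.5390 -0.3139 -0.6271]
Step 4: x=[4.4410 7.1786 10.8269 15.7925] v=[-2.1286 0.6652 -0.0490 -0.8360]
Step 5: x=[4.1941 7.2542 10.8484 15.6896] v=[-2.4693 0.7563 0.2145 -1.0291]
Step 6: x=[3.9245 7.3352 10.8948 15.5699] v=[-2.6961 0.8097 0.4639 -1.1973]

Answer: 3.9245 7.3352 10.8948 15.5699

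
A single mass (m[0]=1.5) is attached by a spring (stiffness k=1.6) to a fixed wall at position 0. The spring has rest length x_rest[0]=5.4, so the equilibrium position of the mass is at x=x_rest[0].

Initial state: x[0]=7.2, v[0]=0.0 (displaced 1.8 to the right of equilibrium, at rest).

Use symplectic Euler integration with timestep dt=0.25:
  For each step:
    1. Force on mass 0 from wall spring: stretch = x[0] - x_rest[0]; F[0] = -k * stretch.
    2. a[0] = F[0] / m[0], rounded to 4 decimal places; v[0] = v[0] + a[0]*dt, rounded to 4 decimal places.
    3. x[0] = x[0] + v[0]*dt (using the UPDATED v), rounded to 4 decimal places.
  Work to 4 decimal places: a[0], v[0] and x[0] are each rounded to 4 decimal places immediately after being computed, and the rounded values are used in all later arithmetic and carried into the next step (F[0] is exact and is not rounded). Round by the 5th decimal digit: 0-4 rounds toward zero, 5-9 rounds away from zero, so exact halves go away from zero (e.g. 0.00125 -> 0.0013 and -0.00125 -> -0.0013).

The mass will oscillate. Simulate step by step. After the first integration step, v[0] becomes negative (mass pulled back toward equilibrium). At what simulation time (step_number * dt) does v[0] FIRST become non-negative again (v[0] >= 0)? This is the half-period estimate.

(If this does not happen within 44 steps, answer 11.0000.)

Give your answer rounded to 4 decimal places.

Step 0: x=[7.2000] v=[0.0000]
Step 1: x=[7.0800] v=[-0.4800]
Step 2: x=[6.8480] v=[-0.9280]
Step 3: x=[6.5195] v=[-1.3141]
Step 4: x=[6.1164] v=[-1.6126]
Step 5: x=[5.6655] v=[-1.8037]
Step 6: x=[5.1969] v=[-1.8745]
Step 7: x=[4.7418] v=[-1.8204]
Step 8: x=[4.3306] v=[-1.6449]
Step 9: x=[3.9907] v=[-1.3597]
Step 10: x=[3.7447] v=[-0.9839]
Step 11: x=[3.6091] v=[-0.5425]
Step 12: x=[3.5929] v=[-0.0649]
Step 13: x=[3.6972] v=[0.4170]
First v>=0 after going negative at step 13, time=3.2500

Answer: 3.2500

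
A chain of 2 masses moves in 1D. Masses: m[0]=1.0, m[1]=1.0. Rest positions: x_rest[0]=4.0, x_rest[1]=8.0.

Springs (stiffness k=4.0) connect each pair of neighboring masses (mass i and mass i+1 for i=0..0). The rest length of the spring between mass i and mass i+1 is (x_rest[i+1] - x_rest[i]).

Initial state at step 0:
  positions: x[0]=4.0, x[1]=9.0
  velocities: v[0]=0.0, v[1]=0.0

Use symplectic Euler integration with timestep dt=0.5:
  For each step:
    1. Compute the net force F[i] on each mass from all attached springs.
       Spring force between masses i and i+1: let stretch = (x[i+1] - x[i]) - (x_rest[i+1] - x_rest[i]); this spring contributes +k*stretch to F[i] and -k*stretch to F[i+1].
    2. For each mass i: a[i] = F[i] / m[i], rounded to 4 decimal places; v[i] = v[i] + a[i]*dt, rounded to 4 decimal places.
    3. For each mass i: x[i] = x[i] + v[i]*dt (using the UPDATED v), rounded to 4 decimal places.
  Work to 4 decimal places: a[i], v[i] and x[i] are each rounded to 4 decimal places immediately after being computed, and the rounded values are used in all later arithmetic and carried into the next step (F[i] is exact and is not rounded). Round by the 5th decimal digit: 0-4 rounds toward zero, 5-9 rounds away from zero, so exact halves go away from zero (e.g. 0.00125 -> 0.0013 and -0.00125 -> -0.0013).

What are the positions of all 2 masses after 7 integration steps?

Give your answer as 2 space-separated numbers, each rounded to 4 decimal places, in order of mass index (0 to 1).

Step 0: x=[4.0000 9.0000] v=[0.0000 0.0000]
Step 1: x=[5.0000 8.0000] v=[2.0000 -2.0000]
Step 2: x=[5.0000 8.0000] v=[0.0000 0.0000]
Step 3: x=[4.0000 9.0000] v=[-2.0000 2.0000]
Step 4: x=[4.0000 9.0000] v=[0.0000 0.0000]
Step 5: x=[5.0000 8.0000] v=[2.0000 -2.0000]
Step 6: x=[5.0000 8.0000] v=[0.0000 0.0000]
Step 7: x=[4.0000 9.0000] v=[-2.0000 2.0000]

Answer: 4.0000 9.0000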